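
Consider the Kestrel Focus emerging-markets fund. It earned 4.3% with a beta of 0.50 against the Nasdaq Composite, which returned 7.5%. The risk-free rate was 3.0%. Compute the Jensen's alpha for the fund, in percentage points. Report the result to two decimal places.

CAPM expected return = Rf + β(Rm − Rf) = 3.0% + 0.50 × (7.5% − 3.0%) = 3 + 0.50 × 4.50 = 5.2500%
Jensen's α = Rp − E[R] = 4.3% − 5.2500% = -0.9500

-0.95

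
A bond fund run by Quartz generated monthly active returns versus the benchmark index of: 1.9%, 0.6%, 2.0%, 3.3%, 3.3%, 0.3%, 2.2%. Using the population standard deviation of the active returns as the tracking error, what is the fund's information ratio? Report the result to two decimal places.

1.79

Mean return r̄ = 13.60 / 7 = 1.9429%
Σ(r − r̄)² = (1.9 − 1.9429)² + (0.6 − 1.9429)² + (2 − 1.9429)² + … = 8.2571
σ = √[8.2571 / 7] = 1.0861%
IR = r̄ / tracking error = 1.9429 / 1.0861 = 1.7889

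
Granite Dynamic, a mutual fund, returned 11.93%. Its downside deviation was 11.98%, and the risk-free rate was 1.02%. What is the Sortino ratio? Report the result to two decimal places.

Sortino = (Rp − Rf) / σd = (11.93% − 1.02%) / 11.98% = 10.91% / 11.98% = 0.9107

0.91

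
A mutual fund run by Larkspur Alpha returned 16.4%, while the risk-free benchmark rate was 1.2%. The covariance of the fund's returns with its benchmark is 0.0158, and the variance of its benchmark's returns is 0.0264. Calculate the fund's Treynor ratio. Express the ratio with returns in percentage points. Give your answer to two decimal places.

β = Cov / Var = 0.0158 / 0.0264 = 0.5985
Treynor = (Rp − Rf) / β = (16.4% − 1.2%) / 0.5985 = 15.20 / 0.5985 = 25.3968

25.40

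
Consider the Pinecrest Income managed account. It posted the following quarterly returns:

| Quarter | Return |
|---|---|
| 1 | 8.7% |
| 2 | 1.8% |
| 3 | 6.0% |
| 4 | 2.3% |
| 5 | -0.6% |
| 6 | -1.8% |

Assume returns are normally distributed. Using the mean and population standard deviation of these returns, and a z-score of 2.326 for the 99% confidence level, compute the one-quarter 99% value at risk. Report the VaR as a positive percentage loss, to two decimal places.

r̄ = (8.7 + 1.8 + 6 + 2.3 − 0.6 − 1.8) / 6 = 16.40 / 6 = 2.7333%
Σ(r − r̄)² = 78.9933; population σ = √(78.9933/6) = 3.6284%
VaR = −(r̄ − z·σ) = −(2.7333 − 2.326 × 3.6284) = −(-5.7064) = 5.7064%

5.71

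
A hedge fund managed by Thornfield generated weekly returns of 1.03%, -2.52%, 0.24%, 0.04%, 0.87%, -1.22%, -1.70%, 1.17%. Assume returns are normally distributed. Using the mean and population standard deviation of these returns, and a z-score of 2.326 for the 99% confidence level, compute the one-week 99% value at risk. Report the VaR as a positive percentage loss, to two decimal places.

r̄ = (1.03 − 2.52 + 0.24 + 0.04 + 0.87 − 1.22 − 1.7 + 1.17) / 8 = -0.2613%
Population std dev = √[13.4287 / 8] = 1.2956%
VaR = −(r̄ − z·σ) = −(-0.2613 − 2.326 × 1.2956) = −(-3.2749) = 3.2749%

3.27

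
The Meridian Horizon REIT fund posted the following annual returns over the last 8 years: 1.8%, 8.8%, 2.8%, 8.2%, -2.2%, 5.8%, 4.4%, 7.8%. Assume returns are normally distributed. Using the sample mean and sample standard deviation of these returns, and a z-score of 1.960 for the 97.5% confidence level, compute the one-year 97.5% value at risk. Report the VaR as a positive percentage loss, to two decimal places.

μ = (1.8 + 8.8 + 2.8 + 8.2 − 2.2 + 5.8 + 4.4 + 7.8) / 8 = 4.6750%
Sample σ = √[Σ(r − μ)² / 7] = √[99.5950 / 7] = √14.2279 = 3.7720%
VaR = −(μ − z·σ) = −(4.6750 − 1.960 × 3.7720) = −(-2.7181) = 2.7181%

2.72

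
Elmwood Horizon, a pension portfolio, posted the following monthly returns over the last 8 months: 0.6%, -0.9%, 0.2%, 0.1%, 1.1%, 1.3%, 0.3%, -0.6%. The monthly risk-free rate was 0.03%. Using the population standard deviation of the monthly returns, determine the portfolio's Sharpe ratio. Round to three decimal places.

μ = (0.6 − 0.9 + 0.2 + 0.1 + 1.1 + 1.3 + 0.3 − 0.6) / 8 = 2.10 / 8 = 0.2625%
Σ(r − μ)² = (0.6 − 0.2625)² + (-0.9 − 0.2625)² + … = 4.0188
σ = √[4.0188 / 8] = 0.7088%
Sharpe = (μ − rf) / σ = (0.2625 − 0.03) / 0.7088 = 0.2325 / 0.7088 = 0.3280

0.328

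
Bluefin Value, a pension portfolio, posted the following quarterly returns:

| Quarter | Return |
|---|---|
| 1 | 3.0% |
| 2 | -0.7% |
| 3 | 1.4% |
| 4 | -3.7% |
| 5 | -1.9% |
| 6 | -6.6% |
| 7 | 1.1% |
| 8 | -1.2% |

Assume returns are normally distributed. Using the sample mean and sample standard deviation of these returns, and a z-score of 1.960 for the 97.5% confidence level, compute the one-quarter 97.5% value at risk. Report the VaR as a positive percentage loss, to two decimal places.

7.08

μ = (3 − 0.7 + 1.4 − 3.7 − 1.9 − 6.6 + 1.1 − 1.2) / 8 = -8.60 / 8 = -1.0750%
Sample σ = √[Σ(r − μ)² / 7] = √[65.7150 / 7] = √9.3879 = 3.0640%
VaR = −(μ − z·σ) = −(-1.0750 − 1.960 × 3.0640) = −(-7.0804) = 7.0804%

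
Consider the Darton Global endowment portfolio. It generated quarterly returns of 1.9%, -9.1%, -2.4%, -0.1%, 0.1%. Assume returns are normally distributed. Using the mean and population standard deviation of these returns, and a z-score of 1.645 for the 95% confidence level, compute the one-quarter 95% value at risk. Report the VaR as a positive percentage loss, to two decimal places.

Mean return μ = -9.60 / 5 = -1.9200%
Σ(r − μ)² = (1.9 − (-1.9200))² + (-9.1 − (-1.9200))² + (-2.4 − (-1.9200))² + … = 73.7680
σ = √[73.7680 / 5] = 3.8410%
VaR = −(μ − z·σ) = −(-1.9200 − 1.645 × 3.8410) = −(-8.2384) = 8.2384%

8.24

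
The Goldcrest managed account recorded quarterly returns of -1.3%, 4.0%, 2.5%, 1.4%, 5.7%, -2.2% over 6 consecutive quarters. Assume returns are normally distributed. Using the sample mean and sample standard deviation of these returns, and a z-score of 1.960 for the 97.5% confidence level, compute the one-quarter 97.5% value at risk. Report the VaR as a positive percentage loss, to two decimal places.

4.28

Mean return r̄ = 10.10 / 6 = 1.6833%
Sample σ = √[Σ(r − r̄)² / 5] = √[46.2283 / 5] = √9.2457 = 3.0407%
VaR = −(r̄ − z·σ) = −(1.6833 − 1.960 × 3.0407) = −(-4.2765) = 4.2765%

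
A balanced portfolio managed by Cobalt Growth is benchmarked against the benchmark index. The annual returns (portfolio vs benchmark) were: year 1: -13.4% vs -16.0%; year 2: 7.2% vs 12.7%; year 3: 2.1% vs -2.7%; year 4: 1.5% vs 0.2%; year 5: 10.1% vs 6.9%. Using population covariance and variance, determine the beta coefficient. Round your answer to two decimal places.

r̄p = 1.5000%,  r̄m = 0.2200%
Cov = Σ(rp − r̄p)(rm − r̄m) / 5 = 73.7020
Var(rm) = Σ(rm − r̄m)² / 5 = 94.3976
β = Cov / Var = 73.7020 / 94.3976 = 0.7808

0.78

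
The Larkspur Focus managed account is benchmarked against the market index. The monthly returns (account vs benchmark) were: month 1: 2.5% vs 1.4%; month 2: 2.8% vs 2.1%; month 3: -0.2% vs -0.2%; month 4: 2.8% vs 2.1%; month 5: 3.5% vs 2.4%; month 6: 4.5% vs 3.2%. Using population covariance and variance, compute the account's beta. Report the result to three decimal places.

r̄p = 2.6500%,  r̄m = 1.8333%
Cov = Σ(rp − r̄p)(rm − r̄m) / 6 = 1.4917
Var(rm) = Σ(rm − r̄m)² / 6 = 1.1089
β = Cov / Var = 1.4917 / 1.1089 = 1.3452

1.345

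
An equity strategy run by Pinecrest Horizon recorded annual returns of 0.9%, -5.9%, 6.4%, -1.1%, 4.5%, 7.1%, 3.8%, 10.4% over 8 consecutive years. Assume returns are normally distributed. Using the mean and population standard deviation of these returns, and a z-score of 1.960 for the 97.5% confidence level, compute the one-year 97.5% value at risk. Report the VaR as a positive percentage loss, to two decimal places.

6.19

r̄ = (0.9 − 5.9 + 6.4 − 1.1 + 4.5 + 7.1 + 3.8 + 10.4) / 8 = 3.2625%
Σ(r − r̄)² = (0.9 − 3.2625)² + (-5.9 − 3.2625)² + … = 185.8988
σ = √[185.8988 / 8] = 4.8205%
VaR = −(r̄ − z·σ) = −(3.2625 − 1.960 × 4.8205) = −(-6.1857) = 6.1857%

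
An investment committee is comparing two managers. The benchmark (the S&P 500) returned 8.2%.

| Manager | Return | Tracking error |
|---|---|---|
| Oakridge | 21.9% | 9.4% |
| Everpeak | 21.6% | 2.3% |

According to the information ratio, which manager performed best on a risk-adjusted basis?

Oakridge: IR = (21.9% − 8.2%) / 9.4% = 1.457
Everpeak: IR = (21.6% − 8.2%) / 2.3% = 5.826
Highest: Everpeak (5.826).

Everpeak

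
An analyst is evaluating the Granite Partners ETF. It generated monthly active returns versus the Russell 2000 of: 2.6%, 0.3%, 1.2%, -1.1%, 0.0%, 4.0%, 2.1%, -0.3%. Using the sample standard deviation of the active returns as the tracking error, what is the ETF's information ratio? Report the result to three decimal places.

0.646

Mean return μ = 8.80 / 8 = 1.1000%
Σ(r − μ)² = (2.6 − 1.1000)² + (0.3 − 1.1000)² + (1.2 − 1.1000)² + … = 20.3200
σ = √[20.3200 / 7] = 1.7038%
IR = μ / tracking error = 1.1000 / 1.7038 = 0.6456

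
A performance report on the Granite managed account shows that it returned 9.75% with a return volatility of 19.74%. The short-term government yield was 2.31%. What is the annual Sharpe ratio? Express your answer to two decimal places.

Sharpe = (Rp − Rf) / σp = (9.75% − 2.31%) / 19.74% = 7.44% / 19.74% = 0.3769

0.38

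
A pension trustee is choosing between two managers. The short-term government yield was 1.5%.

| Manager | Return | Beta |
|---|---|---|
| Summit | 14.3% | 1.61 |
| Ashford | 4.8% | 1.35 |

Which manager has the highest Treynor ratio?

Summit

Summit: Treynor = (14.3% − 1.5%) / 1.61 = 7.950
Ashford: Treynor = (4.8% − 1.5%) / 1.35 = 2.444
Highest: Summit (7.950).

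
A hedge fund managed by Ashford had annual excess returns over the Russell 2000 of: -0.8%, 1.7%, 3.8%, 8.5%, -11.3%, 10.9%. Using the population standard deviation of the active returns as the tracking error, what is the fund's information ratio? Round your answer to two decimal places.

0.30

μ = (-0.8 + 1.7 + 3.8 + 8.5 − 11.3 + 10.9) / 6 = 12.80 / 6 = 2.1333%
Σ(r − μ)² = (-0.8 − 2.1333)² + (1.7 − 2.1333)² + (3.8 − 2.1333)² + … = 309.4133
σ = √[309.4133 / 6] = 7.1811%
IR = μ / tracking error = 2.1333 / 7.1811 = 0.2971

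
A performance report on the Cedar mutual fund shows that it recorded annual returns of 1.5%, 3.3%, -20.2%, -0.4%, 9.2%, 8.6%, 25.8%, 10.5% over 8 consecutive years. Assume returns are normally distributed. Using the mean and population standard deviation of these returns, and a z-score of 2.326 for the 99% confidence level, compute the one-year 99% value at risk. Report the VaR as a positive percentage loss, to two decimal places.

23.37

μ = (1.5 + 3.3 − 20.2 − 0.4 + 9.2 + 8.6 + 25.8 + 10.5) / 8 = 4.7875%
Population σ = √[Σ(r − μ)² / 8] = √[1172.4688 / 8] = √146.5586 = 12.1061%
VaR = −(μ − z·σ) = −(4.7875 − 2.326 × 12.1061) = −(-23.3713) = 23.3713%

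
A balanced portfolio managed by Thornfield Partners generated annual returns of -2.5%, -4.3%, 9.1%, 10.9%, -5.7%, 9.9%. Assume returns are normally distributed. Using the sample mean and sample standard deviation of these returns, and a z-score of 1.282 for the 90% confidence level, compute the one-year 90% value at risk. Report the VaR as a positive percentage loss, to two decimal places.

7.14

r̄ = (-2.5 − 4.3 + 9.1 + 10.9 − 5.7 + 9.9) / 6 = 2.9000%
Sample std dev = √[306.4000 / 5] = 7.8282%
VaR = −(r̄ − z·σ) = −(2.9000 − 1.282 × 7.8282) = −(-7.1358) = 7.1358%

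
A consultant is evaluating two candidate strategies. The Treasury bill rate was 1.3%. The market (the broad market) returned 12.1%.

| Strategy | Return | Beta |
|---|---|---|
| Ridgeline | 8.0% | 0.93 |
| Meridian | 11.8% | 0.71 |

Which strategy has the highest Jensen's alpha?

Meridian

Ridgeline: α = 8.0% − [1.3% + 0.93 × (12.1% − 1.3%)] = -3.344
Meridian: α = 11.8% − [1.3% + 0.71 × (12.1% − 1.3%)] = 2.832
Highest: Meridian (2.832).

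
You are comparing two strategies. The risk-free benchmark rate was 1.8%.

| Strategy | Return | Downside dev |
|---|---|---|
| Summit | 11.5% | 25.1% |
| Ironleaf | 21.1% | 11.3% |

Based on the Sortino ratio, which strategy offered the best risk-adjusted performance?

Ironleaf

Summit: Sortino ratio = (11.5% − 1.8%) / 25.1% = 0.386
Ironleaf: Sortino ratio = (21.1% − 1.8%) / 11.3% = 1.708
Highest: Ironleaf (1.708).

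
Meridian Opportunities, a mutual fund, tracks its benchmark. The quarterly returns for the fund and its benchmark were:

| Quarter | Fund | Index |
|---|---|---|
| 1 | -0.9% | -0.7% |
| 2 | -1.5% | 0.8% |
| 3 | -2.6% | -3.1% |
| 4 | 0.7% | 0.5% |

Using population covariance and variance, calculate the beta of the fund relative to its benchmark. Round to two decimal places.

0.55

r̄p = -1.0750%,  r̄m = -0.6250%
Cov = Σ(rp − r̄p)(rm − r̄m) / 4 = 1.2881
Var(rm) = Σ(rm − r̄m)² / 4 = 2.3569
β = Cov / Var = 1.2881 / 2.3569 = 0.5465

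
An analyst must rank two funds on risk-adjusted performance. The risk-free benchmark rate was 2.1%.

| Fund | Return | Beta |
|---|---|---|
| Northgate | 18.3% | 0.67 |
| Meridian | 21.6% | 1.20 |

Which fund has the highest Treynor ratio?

Northgate: Treynor = (18.3% − 2.1%) / 0.67 = 24.179
Meridian: Treynor = (21.6% − 2.1%) / 1.20 = 16.250
Highest: Northgate (24.179).

Northgate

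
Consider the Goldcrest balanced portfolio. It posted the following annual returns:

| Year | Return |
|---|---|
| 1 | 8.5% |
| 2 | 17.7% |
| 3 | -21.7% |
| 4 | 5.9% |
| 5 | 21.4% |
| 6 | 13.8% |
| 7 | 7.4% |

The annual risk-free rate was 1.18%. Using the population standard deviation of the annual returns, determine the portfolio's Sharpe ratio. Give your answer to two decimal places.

Mean return r̄ = 53.00 / 7 = 7.5714%
Σ(r − r̄)² = (8.5 − 7.5714)² + (17.7 − 7.5714)² + (-21.7 − 7.5714)² + … = 1193.1143
population σ = √(1193.1143 / 7) = √170.4449 = 13.0555%
Sharpe = (r̄ − rf) / σ = (7.5714 − 1.18) / 13.0555 = 6.3914 / 13.0555 = 0.4896

0.49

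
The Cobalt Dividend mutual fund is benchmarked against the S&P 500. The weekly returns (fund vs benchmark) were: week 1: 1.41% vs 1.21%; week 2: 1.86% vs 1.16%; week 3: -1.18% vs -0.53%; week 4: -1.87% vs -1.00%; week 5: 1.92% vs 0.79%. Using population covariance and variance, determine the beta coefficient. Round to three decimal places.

1.716

r̄p = 0.4280%,  r̄m = 0.3260%
Cov = Σ(rp − r̄p)(rm − r̄m) / 5 = 1.4357
Var(rm) = Σ(rm − r̄m)² / 5 = 0.8367
β = Cov / Var = 1.4357 / 0.8367 = 1.7159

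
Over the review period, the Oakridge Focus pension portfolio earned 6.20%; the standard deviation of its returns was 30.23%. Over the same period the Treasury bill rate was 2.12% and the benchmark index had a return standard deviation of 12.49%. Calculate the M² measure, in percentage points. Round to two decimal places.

3.81

Sharpe = (Rp − Rf) / σp = (6.20% − 2.12%) / 30.23% = 0.1350
M² = Rf + Sharpe × σm = 2.12% + 0.1350 × 12.49% = 3.8062%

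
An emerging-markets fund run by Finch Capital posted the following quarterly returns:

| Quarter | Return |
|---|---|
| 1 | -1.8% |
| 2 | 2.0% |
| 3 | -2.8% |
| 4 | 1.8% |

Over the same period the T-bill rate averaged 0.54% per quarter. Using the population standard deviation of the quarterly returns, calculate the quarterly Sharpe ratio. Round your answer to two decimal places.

r̄ = (-1.8 + 2 − 2.8 + 1.8) / 4 = -0.2000%
Σ(r − r̄)² = (-1.8 − (-0.2000))² + (2 − (-0.2000))² + (-2.8 − (-0.2000))² + … = 18.1600
σ = √[18.1600 / 4] = 2.1307%
Sharpe = (r̄ − rf) / σ = (-0.2000 − 0.54) / 2.1307 = -0.7400 / 2.1307 = -0.3473

-0.35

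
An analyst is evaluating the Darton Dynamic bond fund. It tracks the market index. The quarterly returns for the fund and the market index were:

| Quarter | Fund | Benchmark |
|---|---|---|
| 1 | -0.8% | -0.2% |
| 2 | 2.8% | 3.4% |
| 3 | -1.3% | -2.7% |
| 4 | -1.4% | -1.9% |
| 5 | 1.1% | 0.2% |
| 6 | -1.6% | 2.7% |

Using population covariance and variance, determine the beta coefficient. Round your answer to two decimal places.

r̄p = -0.2000%,  r̄m = 0.2500%
Cov = Σ(rp − r̄p)(rm − r̄m) / 6 = 2.0083
Var(rm) = Σ(rm − r̄m)² / 6 = 4.9092
β = Cov / Var = 2.0083 / 4.9092 = 0.4091

0.41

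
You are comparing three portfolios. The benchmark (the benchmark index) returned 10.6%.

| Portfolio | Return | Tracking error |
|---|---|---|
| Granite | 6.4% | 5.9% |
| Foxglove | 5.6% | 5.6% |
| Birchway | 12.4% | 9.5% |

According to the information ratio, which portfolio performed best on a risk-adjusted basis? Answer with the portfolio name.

Birchway

Granite: IR = (6.4% − 10.6%) / 5.9% = -0.712
Foxglove: IR = (5.6% − 10.6%) / 5.6% = -0.893
Birchway: IR = (12.4% − 10.6%) / 9.5% = 0.189
Highest: Birchway (0.189).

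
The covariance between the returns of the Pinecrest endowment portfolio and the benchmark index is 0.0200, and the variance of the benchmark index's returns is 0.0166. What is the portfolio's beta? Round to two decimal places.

β = Cov(Rp, Rm) / Var(Rm) = 0.0200 / 0.0166 = 1.2048

1.20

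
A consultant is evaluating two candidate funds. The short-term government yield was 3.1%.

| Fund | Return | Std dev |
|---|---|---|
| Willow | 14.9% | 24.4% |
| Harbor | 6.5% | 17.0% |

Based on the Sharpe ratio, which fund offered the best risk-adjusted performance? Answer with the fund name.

Willow: Sharpe ratio = (14.9% − 3.1%) / 24.4% = 0.484
Harbor: Sharpe ratio = (6.5% − 3.1%) / 17.0% = 0.200
Highest: Willow (0.484).

Willow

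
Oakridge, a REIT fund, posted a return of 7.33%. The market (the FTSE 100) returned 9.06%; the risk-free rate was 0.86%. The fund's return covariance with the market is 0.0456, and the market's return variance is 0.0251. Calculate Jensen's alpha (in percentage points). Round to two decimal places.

-8.43

β = Cov / Var = 0.0456 / 0.0251 = 1.8167
E[R] = Rf + β(Rm − Rf) = 0.86% + 1.8167 × (9.06% − 0.86%) = 15.7569%
α = Rp − E[R] = 7.33% − 15.7569% = -8.4269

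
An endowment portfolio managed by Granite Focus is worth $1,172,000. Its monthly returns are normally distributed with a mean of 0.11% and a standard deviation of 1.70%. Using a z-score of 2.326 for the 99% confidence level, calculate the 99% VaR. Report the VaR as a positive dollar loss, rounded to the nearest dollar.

$45,054

Return at the 99% tail: μ − z·σ = 0.11% − 2.326 × 1.70% = 0.11 − 3.9542 = -3.8442%
VaR = −(-3.8442%) × $1,172,000 = 3.8442% × $1,172,000 = $45,054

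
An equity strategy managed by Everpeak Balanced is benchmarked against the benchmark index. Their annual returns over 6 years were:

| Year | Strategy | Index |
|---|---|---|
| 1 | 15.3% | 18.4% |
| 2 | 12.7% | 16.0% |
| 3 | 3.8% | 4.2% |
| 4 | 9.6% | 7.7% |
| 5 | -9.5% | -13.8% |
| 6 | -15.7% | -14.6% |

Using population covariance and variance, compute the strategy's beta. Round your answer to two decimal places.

0.87

r̄p = 2.7000%,  r̄m = 2.9833%
Cov = Σ(rp − r̄p)(rm − r̄m) / 6 = 147.7650
Var(rm) = Σ(rm − r̄m)² / 6 = 170.2814
β = Cov / Var = 147.7650 / 170.2814 = 0.8678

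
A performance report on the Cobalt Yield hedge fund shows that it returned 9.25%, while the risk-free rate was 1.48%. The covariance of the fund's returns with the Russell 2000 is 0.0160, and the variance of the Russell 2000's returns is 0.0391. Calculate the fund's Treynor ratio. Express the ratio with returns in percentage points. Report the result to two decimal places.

β = Cov / Var = 0.0160 / 0.0391 = 0.4092
Treynor = (Rp − Rf) / β = (9.25% − 1.48%) / 0.4092 = 7.77 / 0.4092 = 18.9883

18.99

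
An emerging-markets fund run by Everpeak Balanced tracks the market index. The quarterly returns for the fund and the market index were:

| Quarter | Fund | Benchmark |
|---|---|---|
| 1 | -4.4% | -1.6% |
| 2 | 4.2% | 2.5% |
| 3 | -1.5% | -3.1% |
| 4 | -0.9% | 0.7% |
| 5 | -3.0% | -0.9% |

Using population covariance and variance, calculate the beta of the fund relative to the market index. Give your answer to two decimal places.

1.16

r̄p = -1.1200%,  r̄m = -0.4800%
Cov = Σ(rp − r̄p)(rm − r̄m) / 5 = 4.3144
Var(rm) = Σ(rm − r̄m)² / 5 = 3.7136
β = Cov / Var = 4.3144 / 3.7136 = 1.1618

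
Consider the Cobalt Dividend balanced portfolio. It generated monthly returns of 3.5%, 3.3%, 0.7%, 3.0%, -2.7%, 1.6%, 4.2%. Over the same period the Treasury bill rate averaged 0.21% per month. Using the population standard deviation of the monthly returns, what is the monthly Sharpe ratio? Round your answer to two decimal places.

0.79

Mean return r̄ = 13.60 / 7 = 1.9429%
Σ(r − r̄)² = (3.5 − 1.9429)² + (3.3 − 1.9429)² + … = 33.6971
population σ = √(33.6971 / 7) = √4.8139 = 2.1941%
Sharpe = (r̄ − rf) / σ = (1.9429 − 0.21) / 2.1941 = 1.7329 / 2.1941 = 0.7898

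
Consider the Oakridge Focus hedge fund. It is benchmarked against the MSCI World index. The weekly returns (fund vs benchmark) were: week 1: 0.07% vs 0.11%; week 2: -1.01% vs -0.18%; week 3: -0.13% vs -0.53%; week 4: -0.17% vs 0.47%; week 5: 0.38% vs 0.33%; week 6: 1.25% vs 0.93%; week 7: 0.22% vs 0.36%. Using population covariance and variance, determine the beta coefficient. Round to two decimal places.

r̄p = 0.0871%,  r̄m = 0.2129%
Cov = Σ(rp − r̄p)(rm − r̄m) / 7 = 0.2023
Var(rm) = Σ(rm − r̄m)² / 7 = 0.1904
β = Cov / Var = 0.2023 / 0.1904 = 1.0625

1.06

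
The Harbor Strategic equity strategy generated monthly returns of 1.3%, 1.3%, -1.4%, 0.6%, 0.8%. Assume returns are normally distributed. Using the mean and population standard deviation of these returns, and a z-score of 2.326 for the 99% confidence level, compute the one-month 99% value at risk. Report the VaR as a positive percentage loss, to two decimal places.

1.80

Mean return r̄ = 2.60 / 5 = 0.5200%
Population std dev = √[4.9880 / 5] = 0.9988%
VaR = −(r̄ − z·σ) = −(0.5200 − 2.326 × 0.9988) = −(-1.8032) = 1.8032%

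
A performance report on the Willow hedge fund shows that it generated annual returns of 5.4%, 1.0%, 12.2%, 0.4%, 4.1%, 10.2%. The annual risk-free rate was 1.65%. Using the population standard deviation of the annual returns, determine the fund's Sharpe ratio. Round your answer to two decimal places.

0.89

μ = (5.4 + 1 + 12.2 + 0.4 + 4.1 + 10.2) / 6 = 5.5500%
Population std dev = √[115.1950 / 6] = 4.3817%
Sharpe = (μ − rf) / σ = (5.5500 − 1.65) / 4.3817 = 3.9000 / 4.3817 = 0.8901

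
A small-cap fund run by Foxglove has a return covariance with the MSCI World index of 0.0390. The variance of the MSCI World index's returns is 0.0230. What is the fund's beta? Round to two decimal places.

β = Cov(Rp, Rm) / Var(Rm) = 0.0390 / 0.0230 = 1.6957

1.70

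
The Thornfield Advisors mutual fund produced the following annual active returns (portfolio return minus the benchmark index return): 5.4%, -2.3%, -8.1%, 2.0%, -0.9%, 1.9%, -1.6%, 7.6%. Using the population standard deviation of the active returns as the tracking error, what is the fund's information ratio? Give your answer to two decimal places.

r̄ = (5.4 − 2.3 − 8.1 + 2 − 0.9 + 1.9 − 1.6 + 7.6) / 8 = 0.5000%
Σ(r − r̄)² = 166.8000; population σ = √(166.8000/8) = 4.5662%
IR = r̄ / tracking error = 0.5000 / 4.5662 = 0.1095

0.11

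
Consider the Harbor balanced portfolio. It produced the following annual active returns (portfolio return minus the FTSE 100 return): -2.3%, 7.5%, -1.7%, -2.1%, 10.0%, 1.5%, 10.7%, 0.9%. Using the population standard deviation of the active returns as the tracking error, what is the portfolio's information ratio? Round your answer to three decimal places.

r̄ = (-2.3 + 7.5 − 1.7 − 2.1 + 10 + 1.5 + 10.7 + 0.9) / 8 = 24.50 / 8 = 3.0625%
Σ(r − r̄)² = (-2.3 − 3.0625)² + (7.5 − 3.0625)² + (-1.7 − 3.0625)² + … = 211.3588
σ = √[211.3588 / 8] = 5.1400%
IR = r̄ / tracking error = 3.0625 / 5.1400 = 0.5958

0.596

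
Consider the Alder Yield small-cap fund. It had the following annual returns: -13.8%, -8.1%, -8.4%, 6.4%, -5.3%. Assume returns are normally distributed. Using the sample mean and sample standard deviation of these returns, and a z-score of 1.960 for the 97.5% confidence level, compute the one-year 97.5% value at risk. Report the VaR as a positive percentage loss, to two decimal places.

r̄ = (-13.8 − 8.1 − 8.4 + 6.4 − 5.3) / 5 = -5.8400%
Σ(r − r̄)² = (-13.8 − (-5.8400))² + (-8.1 − (-5.8400))² + (-8.4 − (-5.8400))² + … = 225.1320
sample σ = √(225.1320 / 4) = √56.2830 = 7.5022%
VaR = −(r̄ − z·σ) = −(-5.8400 − 1.960 × 7.5022) = −(-20.5443) = 20.5443%

20.54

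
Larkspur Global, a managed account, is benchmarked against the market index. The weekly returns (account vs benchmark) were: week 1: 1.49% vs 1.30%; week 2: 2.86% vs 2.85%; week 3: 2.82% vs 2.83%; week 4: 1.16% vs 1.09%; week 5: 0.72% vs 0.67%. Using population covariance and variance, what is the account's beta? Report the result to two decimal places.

r̄p = 1.8100%,  r̄m = 1.7480%
Cov = Σ(rp − r̄p)(rm − r̄m) / 5 = 0.7992
Var(rm) = Σ(rm − r̄m)² / 5 = 0.8362
β = Cov / Var = 0.7992 / 0.8362 = 0.9558

0.96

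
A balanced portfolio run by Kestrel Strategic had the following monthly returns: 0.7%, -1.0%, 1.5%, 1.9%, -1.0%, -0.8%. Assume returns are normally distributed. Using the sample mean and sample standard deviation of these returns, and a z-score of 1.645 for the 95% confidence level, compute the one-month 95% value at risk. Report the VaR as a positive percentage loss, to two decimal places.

Mean return μ = 1.30 / 6 = 0.2167%
Sample σ = √[Σ(r − μ)² / 5] = √[8.7083 / 5] = √1.7417 = 1.3197%
VaR = −(μ − z·σ) = −(0.2167 − 1.645 × 1.3197) = −(-1.9542) = 1.9542%

1.95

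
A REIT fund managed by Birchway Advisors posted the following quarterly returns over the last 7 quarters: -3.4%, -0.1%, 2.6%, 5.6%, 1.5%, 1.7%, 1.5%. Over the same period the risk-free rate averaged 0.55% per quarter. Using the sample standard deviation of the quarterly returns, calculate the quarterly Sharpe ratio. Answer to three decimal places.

0.291

Mean return μ = 9.40 / 7 = 1.3429%
Sample σ = √[Σ(r − μ)² / 6] = √[44.4571 / 6] = √7.4095 = 2.7220%
Sharpe = (μ − rf) / σ = (1.3429 − 0.55) / 2.7220 = 0.7929 / 2.7220 = 0.2913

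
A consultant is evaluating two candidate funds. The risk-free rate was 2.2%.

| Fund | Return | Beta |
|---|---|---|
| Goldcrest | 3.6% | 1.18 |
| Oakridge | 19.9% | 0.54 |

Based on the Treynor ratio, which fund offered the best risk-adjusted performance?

Oakridge

Goldcrest: Treynor = (3.6% − 2.2%) / 1.18 = 1.186
Oakridge: Treynor = (19.9% − 2.2%) / 0.54 = 32.778
Highest: Oakridge (32.778).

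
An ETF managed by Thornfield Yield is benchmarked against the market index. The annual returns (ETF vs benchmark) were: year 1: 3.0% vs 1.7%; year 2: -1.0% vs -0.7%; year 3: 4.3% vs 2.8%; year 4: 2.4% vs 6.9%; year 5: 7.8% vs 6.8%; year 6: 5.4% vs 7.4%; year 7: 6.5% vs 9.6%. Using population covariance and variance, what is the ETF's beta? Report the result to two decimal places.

0.61

r̄p = 4.0571%,  r̄m = 4.9286%
Cov = Σ(rp − r̄p)(rm − r̄m) / 7 = 7.1184
Var(rm) = Σ(rm − r̄m)² / 7 = 11.7078
β = Cov / Var = 7.1184 / 11.7078 = 0.6080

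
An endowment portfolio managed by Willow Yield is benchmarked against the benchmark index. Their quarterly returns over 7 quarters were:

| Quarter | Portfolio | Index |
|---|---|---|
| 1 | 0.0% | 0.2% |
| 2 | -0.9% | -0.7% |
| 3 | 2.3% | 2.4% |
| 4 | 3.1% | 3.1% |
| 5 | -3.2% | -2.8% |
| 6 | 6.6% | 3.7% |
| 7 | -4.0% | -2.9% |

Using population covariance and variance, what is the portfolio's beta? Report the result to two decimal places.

r̄p = 0.5571%,  r̄m = 0.4286%
Cov = Σ(rp − r̄p)(rm − r̄m) / 7 = 8.4384
Var(rm) = Σ(rm − r̄m)² / 7 = 6.3649
β = Cov / Var = 8.4384 / 6.3649 = 1.3258

1.33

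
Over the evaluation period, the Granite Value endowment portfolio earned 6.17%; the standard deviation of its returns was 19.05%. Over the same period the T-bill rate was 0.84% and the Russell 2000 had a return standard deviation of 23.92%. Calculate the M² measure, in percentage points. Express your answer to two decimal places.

7.53

Sharpe = (Rp − Rf) / σp = (6.17% − 0.84%) / 19.05% = 0.2798
M² = Rf + Sharpe × σm = 0.84% + 0.2798 × 23.92% = 7.5328%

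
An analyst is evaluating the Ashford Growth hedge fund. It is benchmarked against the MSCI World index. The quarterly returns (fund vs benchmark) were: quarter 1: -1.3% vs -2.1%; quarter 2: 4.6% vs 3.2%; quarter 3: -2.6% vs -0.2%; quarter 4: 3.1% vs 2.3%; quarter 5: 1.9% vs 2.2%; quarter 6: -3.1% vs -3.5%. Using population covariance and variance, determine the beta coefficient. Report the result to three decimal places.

r̄p = 0.4333%,  r̄m = 0.3167%
Cov = Σ(rp − r̄p)(rm − r̄m) / 6 = 6.5511
Var(rm) = Σ(rm − r̄m)² / 6 = 6.0781
β = Cov / Var = 6.5511 / 6.0781 = 1.0778

1.078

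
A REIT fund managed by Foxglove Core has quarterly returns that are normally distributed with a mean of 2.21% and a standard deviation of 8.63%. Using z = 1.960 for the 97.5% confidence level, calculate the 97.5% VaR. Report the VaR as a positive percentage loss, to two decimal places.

14.70

VaR (as % loss) = −(μ − z·σ) = −(2.21% − 1.960 × 8.63%) = −(-14.7048%) = 14.7048%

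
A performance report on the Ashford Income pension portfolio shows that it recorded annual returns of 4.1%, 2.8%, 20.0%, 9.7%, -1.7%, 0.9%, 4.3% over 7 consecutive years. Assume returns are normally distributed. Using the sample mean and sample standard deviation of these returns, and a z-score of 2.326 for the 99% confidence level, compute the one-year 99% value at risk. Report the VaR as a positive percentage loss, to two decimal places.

11.02

Mean return r̄ = 40.10 / 7 = 5.7286%
Σ(r − r̄)² = 311.2143; sample σ = √(311.2143/6) = 7.2020%
VaR = −(r̄ − z·σ) = −(5.7286 − 2.326 × 7.2020) = −(-11.0233) = 11.0233%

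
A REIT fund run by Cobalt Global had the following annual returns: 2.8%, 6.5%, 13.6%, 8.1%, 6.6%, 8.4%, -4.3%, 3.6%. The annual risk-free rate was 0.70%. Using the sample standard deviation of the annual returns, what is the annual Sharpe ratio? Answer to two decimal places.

0.95

Mean return μ = 45.30 / 8 = 5.6625%
Σ(r − μ)² = 189.7188; sample σ = √(189.7188/7) = 5.2060%
Sharpe = (μ − rf) / σ = (5.6625 − 0.7) / 5.2060 = 4.9625 / 5.2060 = 0.9532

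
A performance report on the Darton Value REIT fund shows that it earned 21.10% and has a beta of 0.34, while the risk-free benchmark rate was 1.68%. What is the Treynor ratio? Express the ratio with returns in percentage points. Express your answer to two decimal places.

57.12

Treynor = (Rp − Rf) / β = (21.10% − 1.68%) / 0.34 = 19.42 / 0.34 = 57.1176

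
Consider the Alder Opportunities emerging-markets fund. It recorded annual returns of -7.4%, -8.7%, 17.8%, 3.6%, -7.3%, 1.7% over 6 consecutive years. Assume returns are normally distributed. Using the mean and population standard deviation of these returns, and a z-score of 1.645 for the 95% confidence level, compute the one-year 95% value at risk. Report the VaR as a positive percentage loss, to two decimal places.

15.31

μ = (-7.4 − 8.7 + 17.8 + 3.6 − 7.3 + 1.7) / 6 = -0.0500%
Σ(r − μ)² = 516.4150; population σ = √(516.4150/6) = 9.2773%
VaR = −(μ − z·σ) = −(-0.0500 − 1.645 × 9.2773) = −(-15.3112) = 15.3112%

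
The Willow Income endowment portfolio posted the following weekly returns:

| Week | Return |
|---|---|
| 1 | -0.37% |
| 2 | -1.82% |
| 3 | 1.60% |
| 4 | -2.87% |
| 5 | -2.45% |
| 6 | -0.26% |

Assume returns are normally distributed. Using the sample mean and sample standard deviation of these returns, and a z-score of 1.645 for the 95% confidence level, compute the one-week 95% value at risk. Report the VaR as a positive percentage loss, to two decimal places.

Mean return r̄ = -6.170 / 6 = -1.0283%
Σ(r − r̄)² = (-0.37 − (-1.0283))² + (-1.82 − (-1.0283))² + … = 13.9715
sample σ = √(13.9715 / 5) = √2.7943 = 1.6716%
VaR = −(r̄ − z·σ) = −(-1.0283 − 1.645 × 1.6716) = −(-3.7781) = 3.7781%

3.78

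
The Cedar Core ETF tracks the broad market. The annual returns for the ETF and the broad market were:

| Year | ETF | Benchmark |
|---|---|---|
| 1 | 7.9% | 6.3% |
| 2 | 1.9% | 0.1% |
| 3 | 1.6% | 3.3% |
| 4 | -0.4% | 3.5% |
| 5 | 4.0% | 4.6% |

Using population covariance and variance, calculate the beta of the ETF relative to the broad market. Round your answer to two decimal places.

r̄p = 3.0000%,  r̄m = 3.5600%
Cov = Σ(rp − r̄p)(rm − r̄m) / 5 = 3.7680
Var(rm) = Σ(rm − r̄m)² / 5 = 4.1264
β = Cov / Var = 3.7680 / 4.1264 = 0.9131

0.91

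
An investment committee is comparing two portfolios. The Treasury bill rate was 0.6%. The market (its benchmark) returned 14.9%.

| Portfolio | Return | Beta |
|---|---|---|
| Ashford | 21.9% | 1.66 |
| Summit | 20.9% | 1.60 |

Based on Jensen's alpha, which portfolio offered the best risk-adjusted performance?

Ashford

Ashford: α = 21.9% − [0.6% + 1.66 × (14.9% − 0.6%)] = -2.438
Summit: α = 20.9% − [0.6% + 1.60 × (14.9% − 0.6%)] = -2.580
Highest: Ashford (-2.438).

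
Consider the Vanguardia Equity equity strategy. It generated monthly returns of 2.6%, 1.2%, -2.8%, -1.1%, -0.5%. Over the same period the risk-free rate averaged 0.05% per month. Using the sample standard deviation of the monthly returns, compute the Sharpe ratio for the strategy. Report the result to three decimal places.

μ = (2.6 + 1.2 − 2.8 − 1.1 − 0.5) / 5 = -0.60 / 5 = -0.1200%
Σ(r − μ)² = (2.6 − (-0.1200))² + (1.2 − (-0.1200))² + … = 17.4280
σ = √[17.4280 / 4] = 2.0873%
Sharpe = (μ − rf) / σ = (-0.1200 − 0.05) / 2.0873 = -0.1700 / 2.0873 = -0.0814

-0.081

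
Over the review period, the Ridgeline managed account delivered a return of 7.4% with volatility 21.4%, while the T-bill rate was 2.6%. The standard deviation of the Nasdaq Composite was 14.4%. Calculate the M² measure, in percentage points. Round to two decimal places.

5.83

Sharpe = (Rp − Rf) / σp = (7.4% − 2.6%) / 21.4% = 0.2243
M² = Rf + Sharpe × σm = 2.6% + 0.2243 × 14.4% = 5.8299%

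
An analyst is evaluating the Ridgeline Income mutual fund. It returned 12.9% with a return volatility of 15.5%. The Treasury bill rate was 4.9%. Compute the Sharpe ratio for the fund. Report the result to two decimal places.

0.52

Sharpe = (Rp − Rf) / σp = (12.9% − 4.9%) / 15.5% = 8.00% / 15.5% = 0.5161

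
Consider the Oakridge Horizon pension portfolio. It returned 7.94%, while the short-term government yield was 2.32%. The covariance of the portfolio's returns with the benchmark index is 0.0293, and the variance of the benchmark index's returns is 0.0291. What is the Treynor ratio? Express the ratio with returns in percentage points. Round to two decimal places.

β = Cov / Var = 0.0293 / 0.0291 = 1.0069
Treynor = (Rp − Rf) / β = (7.94% − 2.32%) / 1.0069 = 5.62 / 1.0069 = 5.5815

5.58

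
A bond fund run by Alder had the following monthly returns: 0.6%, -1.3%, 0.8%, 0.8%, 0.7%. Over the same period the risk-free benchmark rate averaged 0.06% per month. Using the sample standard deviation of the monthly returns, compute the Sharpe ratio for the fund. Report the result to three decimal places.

r̄ = (0.6 − 1.3 + 0.8 + 0.8 + 0.7) / 5 = 1.60 / 5 = 0.3200%
Σ(r − r̄)² = (0.6 − 0.3200)² + (-1.3 − 0.3200)² + … = 3.3080
sample σ = √(3.3080 / 4) = √0.8270 = 0.9094%
Sharpe = (r̄ − rf) / σ = (0.3200 − 0.06) / 0.9094 = 0.2600 / 0.9094 = 0.2859

0.286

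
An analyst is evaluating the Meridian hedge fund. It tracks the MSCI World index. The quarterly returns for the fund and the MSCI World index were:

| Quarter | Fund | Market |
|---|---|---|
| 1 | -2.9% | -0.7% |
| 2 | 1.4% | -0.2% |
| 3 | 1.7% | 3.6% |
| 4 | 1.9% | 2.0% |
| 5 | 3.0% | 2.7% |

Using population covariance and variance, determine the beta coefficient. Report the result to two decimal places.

r̄p = 1.0200%,  r̄m = 1.4800%
Cov = Σ(rp − r̄p)(rm − r̄m) / 5 = 2.4444
Var(rm) = Σ(rm − r̄m)² / 5 = 2.7656
β = Cov / Var = 2.4444 / 2.7656 = 0.8839

0.88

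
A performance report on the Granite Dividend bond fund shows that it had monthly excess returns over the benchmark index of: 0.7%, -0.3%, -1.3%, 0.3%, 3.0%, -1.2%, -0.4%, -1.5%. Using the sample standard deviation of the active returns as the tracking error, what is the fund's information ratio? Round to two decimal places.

-0.06

μ = (0.7 − 0.3 − 1.3 + 0.3 + 3 − 1.2 − 0.4 − 1.5) / 8 = -0.0875%
Σ(r − μ)² = 15.1488; sample σ = √(15.1488/7) = 1.4711%
IR = μ / tracking error = -0.0875 / 1.4711 = -0.0595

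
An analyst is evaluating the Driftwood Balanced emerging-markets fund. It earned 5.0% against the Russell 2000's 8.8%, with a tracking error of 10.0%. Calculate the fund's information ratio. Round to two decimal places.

-0.38

IR = (Rp − Rb) / TE = (5.0% − 8.8%) / 10.0% = -3.80% / 10.0% = -0.3800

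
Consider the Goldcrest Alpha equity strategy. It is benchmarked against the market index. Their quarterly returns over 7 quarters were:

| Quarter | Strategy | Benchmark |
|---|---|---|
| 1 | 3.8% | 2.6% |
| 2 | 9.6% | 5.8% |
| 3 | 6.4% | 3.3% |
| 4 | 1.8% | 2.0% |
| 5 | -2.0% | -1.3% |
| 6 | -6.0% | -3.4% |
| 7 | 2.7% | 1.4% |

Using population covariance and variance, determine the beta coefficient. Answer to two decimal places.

r̄p = 2.3286%,  r̄m = 1.4857%
Cov = Σ(rp − r̄p)(rm − r̄m) / 7 = 13.2633
Var(rm) = Σ(rm − r̄m)² / 7 = 7.8641
β = Cov / Var = 13.2633 / 7.8641 = 1.6866

1.69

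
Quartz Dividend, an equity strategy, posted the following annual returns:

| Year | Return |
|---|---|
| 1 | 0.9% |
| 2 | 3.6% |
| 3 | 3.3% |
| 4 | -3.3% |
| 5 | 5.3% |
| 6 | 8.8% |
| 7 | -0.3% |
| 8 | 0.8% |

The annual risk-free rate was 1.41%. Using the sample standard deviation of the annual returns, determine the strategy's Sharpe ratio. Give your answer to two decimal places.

r̄ = (0.9 + 3.6 + 3.3 − 3.3 + 5.3 + 8.8 − 0.3 + 0.8) / 8 = 19.10 / 8 = 2.3875%
Σ(r − r̄)² = (0.9 − 2.3875)² + (3.6 − 2.3875)² + … = 96.2088
sample σ = √(96.2088 / 7) = √13.7441 = 3.7073%
Sharpe = (r̄ − rf) / σ = (2.3875 − 1.41) / 3.7073 = 0.9775 / 3.7073 = 0.2637

0.26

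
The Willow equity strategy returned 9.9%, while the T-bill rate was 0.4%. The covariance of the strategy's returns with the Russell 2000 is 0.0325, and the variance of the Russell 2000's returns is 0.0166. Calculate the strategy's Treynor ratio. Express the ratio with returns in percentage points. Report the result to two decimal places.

β = Cov / Var = 0.0325 / 0.0166 = 1.9578
Treynor = (Rp − Rf) / β = (9.9% − 0.4%) / 1.9578 = 9.50 / 1.9578 = 4.8524

4.85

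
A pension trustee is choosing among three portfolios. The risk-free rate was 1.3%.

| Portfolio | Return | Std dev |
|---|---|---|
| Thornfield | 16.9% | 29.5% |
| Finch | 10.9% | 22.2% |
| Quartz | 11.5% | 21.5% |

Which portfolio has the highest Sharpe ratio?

Thornfield

Thornfield: Sharpe ratio = (16.9% − 1.3%) / 29.5% = 0.529
Finch: Sharpe ratio = (10.9% − 1.3%) / 22.2% = 0.432
Quartz: Sharpe ratio = (11.5% − 1.3%) / 21.5% = 0.474
Highest: Thornfield (0.529).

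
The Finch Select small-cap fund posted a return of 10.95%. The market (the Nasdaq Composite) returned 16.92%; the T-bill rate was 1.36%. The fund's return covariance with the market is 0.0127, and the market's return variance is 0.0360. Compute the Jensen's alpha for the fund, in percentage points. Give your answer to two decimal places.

4.10

β = Cov / Var = 0.0127 / 0.0360 = 0.3528
E[R] = Rf + β(Rm − Rf) = 1.36% + 0.3528 × (16.92% − 1.36%) = 6.8496%
α = Rp − E[R] = 10.95% − 6.8496% = 4.1004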